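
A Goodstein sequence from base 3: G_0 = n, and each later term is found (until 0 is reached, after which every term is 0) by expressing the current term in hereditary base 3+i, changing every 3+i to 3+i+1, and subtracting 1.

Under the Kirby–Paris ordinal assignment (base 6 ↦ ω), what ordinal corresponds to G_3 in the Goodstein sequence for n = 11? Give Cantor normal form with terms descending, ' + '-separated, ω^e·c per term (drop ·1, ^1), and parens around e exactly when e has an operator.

ω·5 + 5

[0] 11 ≡ 3^2 + 2 (base 3). Lift 4: 18. −1: 17.
[1] 17 ≡ 4^2 + 1 (base 4). Lift 5: 26. −1: 25.
[2] 25 ≡ 5^2 (base 5). Lift 6: 36. −1: 35.
[3] 35 ≡ 5·6 + 5 (base 6). Lift 7: 40. −1: 39.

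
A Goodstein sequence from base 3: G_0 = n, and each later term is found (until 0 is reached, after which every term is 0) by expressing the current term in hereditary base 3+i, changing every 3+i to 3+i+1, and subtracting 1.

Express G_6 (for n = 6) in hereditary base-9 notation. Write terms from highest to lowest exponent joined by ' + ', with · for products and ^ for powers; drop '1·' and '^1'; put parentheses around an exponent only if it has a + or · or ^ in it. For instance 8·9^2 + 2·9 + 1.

6

[0] 6 ≡ 2·3 (base 3). Lift 4: 8. −1: 7.
[1] 7 ≡ 4 + 3 (base 4). Lift 5: 8. −1: 7.
[2] 7 ≡ 5 + 2 (base 5). Lift 6: 8. −1: 7.
[3] 7 ≡ 6 + 1 (base 6). Lift 7: 8. −1: 7.
[4] 7 ≡ 7 (base 7). Lift 8: 8. −1: 7.
[5] 7 ≡ 7 (base 8). Lift 9: 7. −1: 6.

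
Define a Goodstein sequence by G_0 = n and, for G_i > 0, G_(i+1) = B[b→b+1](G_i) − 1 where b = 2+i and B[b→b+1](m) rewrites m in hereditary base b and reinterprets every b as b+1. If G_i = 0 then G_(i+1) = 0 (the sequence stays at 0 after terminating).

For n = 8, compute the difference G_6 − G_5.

31907376

G_0=8  [base 2] 2^(2 + 1)  →[2↦3]→  3^(3 + 1) = 81  −1 ⇒ G_1=80
G_1=80  [base 3] 2·3^3 + 2·3^2 + 2·3 + 2  →[3↦4]→  2·4^4 + 2·4^2 + 2·4 + 2 = 554  −1 ⇒ G_2=553
G_2=553  [base 4] 2·4^4 + 2·4^2 + 2·4 + 1  →[4↦5]→  2·5^5 + 2·5^2 + 2·5 + 1 = 6311  −1 ⇒ G_3=6310
G_3=6310  [base 5] 2·5^5 + 2·5^2 + 2·5  →[5↦6]→  2·6^6 + 2·6^2 + 2·6 = 93396  −1 ⇒ G_4=93395
G_4=93395  [base 6] 2·6^6 + 2·6^2 + 6 + 5  →[6↦7]→  2·7^7 + 2·7^2 + 7 + 5 = 1647196  −1 ⇒ G_5=1647195
G_5=1647195  [base 7] 2·7^7 + 2·7^2 + 7 + 4  →[7↦8]→  2·8^8 + 2·8^2 + 8 + 4 = 33554572  −1 ⇒ G_6=33554571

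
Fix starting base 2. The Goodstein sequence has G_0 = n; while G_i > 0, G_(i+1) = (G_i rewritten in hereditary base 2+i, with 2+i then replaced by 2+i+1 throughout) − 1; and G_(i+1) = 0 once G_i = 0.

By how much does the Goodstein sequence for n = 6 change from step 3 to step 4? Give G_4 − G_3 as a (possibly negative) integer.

43530

(0) 6|_2 = 2^2 + 2 ↦ 3^3 + 3|_3 = 30 ⇒ 29
(1) 29|_3 = 3^3 + 2 ↦ 4^4 + 2|_4 = 258 ⇒ 257
(2) 257|_4 = 4^4 + 1 ↦ 5^5 + 1|_5 = 3126 ⇒ 3125
(3) 3125|_5 = 5^5 ↦ 6^6|_6 = 46656 ⇒ 46655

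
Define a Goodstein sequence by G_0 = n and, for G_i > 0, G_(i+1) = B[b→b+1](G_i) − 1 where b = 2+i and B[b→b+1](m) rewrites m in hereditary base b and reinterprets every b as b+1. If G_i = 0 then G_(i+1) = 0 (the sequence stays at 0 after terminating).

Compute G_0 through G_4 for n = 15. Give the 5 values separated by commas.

15, 111, 1283, 18752, 326593

step 0: 15 = 2^(2 + 1) + 2^2 + 2 + 1; sub 3 for 2: 3^(3 + 1) + 3^3 + 3 + 1; = 112; G_1 = 112−1 = 111
step 1: 111 = 3^(3 + 1) + 3^3 + 3; sub 4 for 3: 4^(4 + 1) + 4^4 + 4; = 1284; G_2 = 1284−1 = 1283
step 2: 1283 = 4^(4 + 1) + 4^4 + 3; sub 5 for 4: 5^(5 + 1) + 5^5 + 3; = 18753; G_3 = 18753−1 = 18752
step 3: 18752 = 5^(5 + 1) + 5^5 + 2; sub 6 for 5: 6^(6 + 1) + 6^6 + 2; = 326594; G_4 = 326594−1 = 326593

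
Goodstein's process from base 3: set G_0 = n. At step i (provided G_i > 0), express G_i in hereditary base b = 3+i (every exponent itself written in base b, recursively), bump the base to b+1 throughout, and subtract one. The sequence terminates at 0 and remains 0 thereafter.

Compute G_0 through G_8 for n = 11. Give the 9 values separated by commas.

11, 17, 25, 35, 39, 43, 47, 51, 55

(0) 11|_3 = 3^2 + 2 ↦ 4^2 + 2|_4 = 18 ⇒ 17
(1) 17|_4 = 4^2 + 1 ↦ 5^2 + 1|_5 = 26 ⇒ 25
(2) 25|_5 = 5^2 ↦ 6^2|_6 = 36 ⇒ 35
(3) 35|_6 = 5·6 + 5 ↦ 5·7 + 5|_7 = 40 ⇒ 39
(4) 39|_7 = 5·7 + 4 ↦ 5·8 + 4|_8 = 44 ⇒ 43
(5) 43|_8 = 5·8 + 3 ↦ 5·9 + 3|_9 = 48 ⇒ 47
(6) 47|_9 = 5·9 + 2 ↦ 5·10 + 2|_10 = 52 ⇒ 51
(7) 51|_10 = 5·10 + 1 ↦ 5·11 + 1|_11 = 56 ⇒ 55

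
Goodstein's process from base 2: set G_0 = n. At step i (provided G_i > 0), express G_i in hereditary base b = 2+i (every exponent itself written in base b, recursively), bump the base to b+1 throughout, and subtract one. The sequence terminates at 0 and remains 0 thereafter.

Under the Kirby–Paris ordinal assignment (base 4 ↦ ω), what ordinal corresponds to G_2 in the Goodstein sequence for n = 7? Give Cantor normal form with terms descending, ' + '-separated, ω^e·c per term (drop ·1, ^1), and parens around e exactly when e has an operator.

G_0 = 7. HB_2(7) = 2^2 + 2 + 1. Bump = 31. G_1 = 30.
G_1 = 30. HB_3(30) = 3^3 + 3. Bump = 260. G_2 = 259.

ω^ω + 3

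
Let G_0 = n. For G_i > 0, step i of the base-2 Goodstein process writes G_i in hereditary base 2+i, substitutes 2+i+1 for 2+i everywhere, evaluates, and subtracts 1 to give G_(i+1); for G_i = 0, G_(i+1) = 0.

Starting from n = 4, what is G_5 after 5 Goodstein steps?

109

step 0: 4 = 2^2; sub 3 for 2: 3^3; = 27; G_1 = 27−1 = 26
step 1: 26 = 2·3^2 + 2·3 + 2; sub 4 for 3: 2·4^2 + 2·4 + 2; = 42; G_2 = 42−1 = 41
step 2: 41 = 2·4^2 + 2·4 + 1; sub 5 for 4: 2·5^2 + 2·5 + 1; = 61; G_3 = 61−1 = 60
step 3: 60 = 2·5^2 + 2·5; sub 6 for 5: 2·6^2 + 2·6; = 84; G_4 = 84−1 = 83
step 4: 83 = 2·6^2 + 6 + 5; sub 7 for 6: 2·7^2 + 7 + 5; = 110; G_5 = 110−1 = 109
step 5: 109 = 2·7^2 + 7 + 4; sub 8 for 7: 2·8^2 + 8 + 4; = 140; G_6 = 140−1 = 139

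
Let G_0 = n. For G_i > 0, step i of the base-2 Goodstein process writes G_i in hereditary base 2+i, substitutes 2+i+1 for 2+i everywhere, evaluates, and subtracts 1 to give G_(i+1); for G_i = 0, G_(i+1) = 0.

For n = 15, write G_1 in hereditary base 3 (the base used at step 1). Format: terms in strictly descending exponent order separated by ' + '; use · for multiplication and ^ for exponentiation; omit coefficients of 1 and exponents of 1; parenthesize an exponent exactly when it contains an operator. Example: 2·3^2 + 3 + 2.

(0) 15|_2 = 2^(2 + 1) + 2^2 + 2 + 1 ↦ 3^(3 + 1) + 3^3 + 3 + 1|_3 = 112 ⇒ 111
(1) 111|_3 = 3^(3 + 1) + 3^3 + 3 ↦ 4^(4 + 1) + 4^4 + 4|_4 = 1284 ⇒ 1283

3^(3 + 1) + 3^3 + 3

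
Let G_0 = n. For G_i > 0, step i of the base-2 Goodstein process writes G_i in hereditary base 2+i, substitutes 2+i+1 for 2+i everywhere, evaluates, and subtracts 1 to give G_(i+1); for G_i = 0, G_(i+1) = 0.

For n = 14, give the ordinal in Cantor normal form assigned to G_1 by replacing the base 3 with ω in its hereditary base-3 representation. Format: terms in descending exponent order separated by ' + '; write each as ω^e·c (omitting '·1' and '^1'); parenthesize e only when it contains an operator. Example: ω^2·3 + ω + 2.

ω^(ω + 1) + ω^ω + 2

14 —HB2→ 2^(2 + 1) + 2^2 + 2 —bump→ 3^(3 + 1) + 3^3 + 3 = 111 —(−1)→ 110
110 —HB3→ 3^(3 + 1) + 3^3 + 2 —bump→ 4^(4 + 1) + 4^4 + 2 = 1282 —(−1)→ 1281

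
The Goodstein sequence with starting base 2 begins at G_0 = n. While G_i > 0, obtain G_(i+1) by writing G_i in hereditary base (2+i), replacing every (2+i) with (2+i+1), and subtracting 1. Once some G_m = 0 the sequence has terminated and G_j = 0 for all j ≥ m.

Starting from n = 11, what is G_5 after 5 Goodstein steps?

base 2: 11 = 2^(2 + 1) + 2 + 1; at 3: 3^(3 + 1) + 3 + 1 = 85; next = 84
base 3: 84 = 3^(3 + 1) + 3; at 4: 4^(4 + 1) + 4 = 1028; next = 1027
base 4: 1027 = 4^(4 + 1) + 3; at 5: 5^(5 + 1) + 3 = 15628; next = 15627
base 5: 15627 = 5^(5 + 1) + 2; at 6: 6^(6 + 1) + 2 = 279938; next = 279937
base 6: 279937 = 6^(6 + 1) + 1; at 7: 7^(7 + 1) + 1 = 5764802; next = 5764801

5764801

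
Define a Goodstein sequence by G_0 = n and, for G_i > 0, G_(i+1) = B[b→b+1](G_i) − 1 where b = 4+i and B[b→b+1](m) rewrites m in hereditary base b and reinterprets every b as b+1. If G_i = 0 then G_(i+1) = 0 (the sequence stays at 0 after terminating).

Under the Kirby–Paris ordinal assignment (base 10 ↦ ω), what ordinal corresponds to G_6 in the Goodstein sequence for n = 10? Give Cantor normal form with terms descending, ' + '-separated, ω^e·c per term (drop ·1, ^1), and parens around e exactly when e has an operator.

ω + 3

G_0 = 10. HB_4(10) = 2·4 + 2. Bump = 12. G_1 = 11.
G_1 = 11. HB_5(11) = 2·5 + 1. Bump = 13. G_2 = 12.
G_2 = 12. HB_6(12) = 2·6. Bump = 14. G_3 = 13.
G_3 = 13. HB_7(13) = 7 + 6. Bump = 14. G_4 = 13.
G_4 = 13. HB_8(13) = 8 + 5. Bump = 14. G_5 = 13.
G_5 = 13. HB_9(13) = 9 + 4. Bump = 14. G_6 = 13.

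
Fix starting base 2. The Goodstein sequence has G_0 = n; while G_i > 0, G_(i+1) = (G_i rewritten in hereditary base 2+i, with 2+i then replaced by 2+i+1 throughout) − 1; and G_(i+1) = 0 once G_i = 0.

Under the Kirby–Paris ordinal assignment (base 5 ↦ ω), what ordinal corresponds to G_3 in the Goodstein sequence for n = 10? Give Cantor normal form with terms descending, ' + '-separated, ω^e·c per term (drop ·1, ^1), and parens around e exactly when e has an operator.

base 2: 10 = 2^(2 + 1) + 2; at 3: 3^(3 + 1) + 3 = 84; next = 83
base 3: 83 = 3^(3 + 1) + 2; at 4: 4^(4 + 1) + 2 = 1026; next = 1025
base 4: 1025 = 4^(4 + 1) + 1; at 5: 5^(5 + 1) + 1 = 15626; next = 15625
base 5: 15625 = 5^(5 + 1); at 6: 6^(6 + 1) = 279936; next = 279935

ω^(ω + 1)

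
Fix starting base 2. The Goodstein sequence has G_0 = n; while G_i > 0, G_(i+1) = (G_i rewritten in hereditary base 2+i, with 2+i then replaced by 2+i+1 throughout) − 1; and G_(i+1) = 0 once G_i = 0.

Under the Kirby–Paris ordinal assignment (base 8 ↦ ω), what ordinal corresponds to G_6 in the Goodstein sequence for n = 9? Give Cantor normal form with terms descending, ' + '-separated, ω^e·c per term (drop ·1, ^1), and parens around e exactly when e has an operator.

base 2: 9 = 2^(2 + 1) + 1; at 3: 3^(3 + 1) + 1 = 82; next = 81
base 3: 81 = 3^(3 + 1); at 4: 4^(4 + 1) = 1024; next = 1023
base 4: 1023 = 3·4^4 + 3·4^3 + 3·4^2 + 3·4 + 3; at 5: 3·5^5 + 3·5^3 + 3·5^2 + 3·5 + 3 = 9843; next = 9842
base 5: 9842 = 3·5^5 + 3·5^3 + 3·5^2 + 3·5 + 2; at 6: 3·6^6 + 3·6^3 + 3·6^2 + 3·6 + 2 = 140744; next = 140743
base 6: 140743 = 3·6^6 + 3·6^3 + 3·6^2 + 3·6 + 1; at 7: 3·7^7 + 3·7^3 + 3·7^2 + 3·7 + 1 = 2471827; next = 2471826
base 7: 2471826 = 3·7^7 + 3·7^3 + 3·7^2 + 3·7; at 8: 3·8^8 + 3·8^3 + 3·8^2 + 3·8 = 50333400; next = 50333399

ω^ω·3 + ω^3·3 + ω^2·3 + ω·2 + 7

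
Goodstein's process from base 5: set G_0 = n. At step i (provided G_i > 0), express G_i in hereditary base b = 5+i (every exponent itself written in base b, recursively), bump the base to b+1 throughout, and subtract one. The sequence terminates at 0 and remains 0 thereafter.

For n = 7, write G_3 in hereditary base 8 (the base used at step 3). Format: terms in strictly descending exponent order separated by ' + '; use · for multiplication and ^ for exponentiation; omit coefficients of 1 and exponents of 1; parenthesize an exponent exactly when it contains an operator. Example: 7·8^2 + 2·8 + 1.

step 0: 7 = 5 + 2; sub 6 for 5: 6 + 2; = 8; G_1 = 8−1 = 7
step 1: 7 = 6 + 1; sub 7 for 6: 7 + 1; = 8; G_2 = 8−1 = 7
step 2: 7 = 7; sub 8 for 7: 8; = 8; G_3 = 8−1 = 7
step 3: 7 = 7; sub 9 for 8: 7; = 7; G_4 = 7−1 = 6

7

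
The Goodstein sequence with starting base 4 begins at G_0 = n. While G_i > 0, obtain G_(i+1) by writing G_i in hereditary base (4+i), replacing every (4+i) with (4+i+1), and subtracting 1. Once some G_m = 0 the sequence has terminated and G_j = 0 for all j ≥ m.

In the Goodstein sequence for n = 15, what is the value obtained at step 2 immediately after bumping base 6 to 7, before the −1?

step 0: 15 = 3·4 + 3; sub 5 for 4: 3·5 + 3; = 18; G_1 = 18−1 = 17
step 1: 17 = 3·5 + 2; sub 6 for 5: 3·6 + 2; = 20; G_2 = 20−1 = 19
step 2: 19 = 3·6 + 1; sub 7 for 6: 3·7 + 1; = 22; G_3 = 22−1 = 21

22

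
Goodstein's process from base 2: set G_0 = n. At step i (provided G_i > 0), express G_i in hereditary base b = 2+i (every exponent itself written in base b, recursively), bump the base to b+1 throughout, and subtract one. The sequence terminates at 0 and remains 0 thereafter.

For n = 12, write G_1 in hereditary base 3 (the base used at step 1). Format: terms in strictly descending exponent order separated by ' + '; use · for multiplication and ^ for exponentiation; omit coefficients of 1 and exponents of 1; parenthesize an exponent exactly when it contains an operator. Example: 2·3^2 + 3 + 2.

3^(3 + 1) + 2·3^2 + 2·3 + 2

12 —HB2→ 2^(2 + 1) + 2^2 —bump→ 3^(3 + 1) + 3^3 = 108 —(−1)→ 107
107 —HB3→ 3^(3 + 1) + 2·3^2 + 2·3 + 2 —bump→ 4^(4 + 1) + 2·4^2 + 2·4 + 2 = 1066 —(−1)→ 1065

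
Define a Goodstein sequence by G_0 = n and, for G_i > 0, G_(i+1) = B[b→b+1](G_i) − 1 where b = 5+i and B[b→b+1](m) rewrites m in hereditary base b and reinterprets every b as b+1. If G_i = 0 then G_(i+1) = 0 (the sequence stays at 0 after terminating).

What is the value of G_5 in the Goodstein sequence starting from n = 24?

39

i=0: 24 = 4·5 + 4 (b=5); 5→6: 4·6 + 4 = 28; 28−1 = 27
i=1: 27 = 4·6 + 3 (b=6); 6→7: 4·7 + 3 = 31; 31−1 = 30
i=2: 30 = 4·7 + 2 (b=7); 7→8: 4·8 + 2 = 34; 34−1 = 33
i=3: 33 = 4·8 + 1 (b=8); 8→9: 4·9 + 1 = 37; 37−1 = 36
i=4: 36 = 4·9 (b=9); 9→10: 4·10 = 40; 40−1 = 39
i=5: 39 = 3·10 + 9 (b=10); 10→11: 3·11 + 9 = 42; 42−1 = 41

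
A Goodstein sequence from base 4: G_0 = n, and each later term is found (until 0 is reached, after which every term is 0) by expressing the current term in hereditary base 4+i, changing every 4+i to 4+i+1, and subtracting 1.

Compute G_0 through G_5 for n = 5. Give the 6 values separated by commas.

(0) 5|_4 = 4 + 1 ↦ 5 + 1|_5 = 6 ⇒ 5
(1) 5|_5 = 5 ↦ 6|_6 = 6 ⇒ 5
(2) 5|_6 = 5 ↦ 5|_7 = 5 ⇒ 4
(3) 4|_7 = 4 ↦ 4|_8 = 4 ⇒ 3
(4) 3|_8 = 3 ↦ 3|_9 = 3 ⇒ 2

5, 5, 5, 4, 3, 2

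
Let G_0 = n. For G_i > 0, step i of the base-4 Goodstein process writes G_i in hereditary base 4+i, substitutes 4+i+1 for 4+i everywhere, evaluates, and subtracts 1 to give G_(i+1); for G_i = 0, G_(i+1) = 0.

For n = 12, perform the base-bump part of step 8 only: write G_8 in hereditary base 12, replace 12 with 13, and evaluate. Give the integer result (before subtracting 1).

base 4: 12 = 3·4; at 5: 3·5 = 15; next = 14
base 5: 14 = 2·5 + 4; at 6: 2·6 + 4 = 16; next = 15
base 6: 15 = 2·6 + 3; at 7: 2·7 + 3 = 17; next = 16
base 7: 16 = 2·7 + 2; at 8: 2·8 + 2 = 18; next = 17
base 8: 17 = 2·8 + 1; at 9: 2·9 + 1 = 19; next = 18
base 9: 18 = 2·9; at 10: 2·10 = 20; next = 19
base 10: 19 = 10 + 9; at 11: 11 + 9 = 20; next = 19
base 11: 19 = 11 + 8; at 12: 12 + 8 = 20; next = 19
base 12: 19 = 12 + 7; at 13: 13 + 7 = 20; next = 19

20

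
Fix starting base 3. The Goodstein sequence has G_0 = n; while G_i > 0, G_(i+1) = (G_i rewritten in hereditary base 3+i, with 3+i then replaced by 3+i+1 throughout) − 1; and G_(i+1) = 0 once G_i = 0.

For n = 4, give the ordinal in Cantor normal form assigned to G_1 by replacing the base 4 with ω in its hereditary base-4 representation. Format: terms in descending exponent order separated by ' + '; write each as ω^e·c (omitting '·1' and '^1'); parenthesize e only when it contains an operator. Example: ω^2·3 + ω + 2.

i=0: 4 = 3 + 1 (b=3); 3→4: 4 + 1 = 5; 5−1 = 4
i=1: 4 = 4 (b=4); 4→5: 5 = 5; 5−1 = 4

ω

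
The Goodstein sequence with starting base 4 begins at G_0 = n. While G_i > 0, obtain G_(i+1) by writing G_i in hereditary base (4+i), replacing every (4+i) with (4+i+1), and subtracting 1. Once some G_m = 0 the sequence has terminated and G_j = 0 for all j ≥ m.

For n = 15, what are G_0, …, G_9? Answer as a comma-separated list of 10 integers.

15 —HB4→ 3·4 + 3 —bump→ 3·5 + 3 = 18 —(−1)→ 17
17 —HB5→ 3·5 + 2 —bump→ 3·6 + 2 = 20 —(−1)→ 19
19 —HB6→ 3·6 + 1 —bump→ 3·7 + 1 = 22 —(−1)→ 21
21 —HB7→ 3·7 —bump→ 3·8 = 24 —(−1)→ 23
23 —HB8→ 2·8 + 7 —bump→ 2·9 + 7 = 25 —(−1)→ 24
24 —HB9→ 2·9 + 6 —bump→ 2·10 + 6 = 26 —(−1)→ 25
25 —HB10→ 2·10 + 5 —bump→ 2·11 + 5 = 27 —(−1)→ 26
26 —HB11→ 2·11 + 4 —bump→ 2·12 + 4 = 28 —(−1)→ 27
27 —HB12→ 2·12 + 3 —bump→ 2·13 + 3 = 29 —(−1)→ 28

15, 17, 19, 21, 23, 24, 25, 26, 27, 28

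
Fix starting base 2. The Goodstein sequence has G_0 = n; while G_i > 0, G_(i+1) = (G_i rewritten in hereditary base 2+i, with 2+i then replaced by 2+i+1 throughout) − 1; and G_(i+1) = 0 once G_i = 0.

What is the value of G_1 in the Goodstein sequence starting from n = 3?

3

[0] 3 ≡ 2 + 1 (base 2). Lift 3: 4. −1: 3.
[1] 3 ≡ 3 (base 3). Lift 4: 4. −1: 3.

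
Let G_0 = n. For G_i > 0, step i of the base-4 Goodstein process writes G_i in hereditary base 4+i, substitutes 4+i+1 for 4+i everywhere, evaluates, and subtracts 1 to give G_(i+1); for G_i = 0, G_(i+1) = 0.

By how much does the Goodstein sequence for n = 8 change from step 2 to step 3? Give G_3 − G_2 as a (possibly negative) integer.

0

G_0 = 8. HB_4(8) = 2·4. Bump = 10. G_1 = 9.
G_1 = 9. HB_5(9) = 5 + 4. Bump = 10. G_2 = 9.
G_2 = 9. HB_6(9) = 6 + 3. Bump = 10. G_3 = 9.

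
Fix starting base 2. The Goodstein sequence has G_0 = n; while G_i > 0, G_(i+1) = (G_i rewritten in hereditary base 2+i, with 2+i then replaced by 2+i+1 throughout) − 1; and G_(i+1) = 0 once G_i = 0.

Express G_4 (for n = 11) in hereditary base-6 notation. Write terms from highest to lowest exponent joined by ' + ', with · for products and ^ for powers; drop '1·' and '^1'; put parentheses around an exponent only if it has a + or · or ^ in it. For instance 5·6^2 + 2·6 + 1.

11 —HB2→ 2^(2 + 1) + 2 + 1 —bump→ 3^(3 + 1) + 3 + 1 = 85 —(−1)→ 84
84 —HB3→ 3^(3 + 1) + 3 —bump→ 4^(4 + 1) + 4 = 1028 —(−1)→ 1027
1027 —HB4→ 4^(4 + 1) + 3 —bump→ 5^(5 + 1) + 3 = 15628 —(−1)→ 15627
15627 —HB5→ 5^(5 + 1) + 2 —bump→ 6^(6 + 1) + 2 = 279938 —(−1)→ 279937

6^(6 + 1) + 1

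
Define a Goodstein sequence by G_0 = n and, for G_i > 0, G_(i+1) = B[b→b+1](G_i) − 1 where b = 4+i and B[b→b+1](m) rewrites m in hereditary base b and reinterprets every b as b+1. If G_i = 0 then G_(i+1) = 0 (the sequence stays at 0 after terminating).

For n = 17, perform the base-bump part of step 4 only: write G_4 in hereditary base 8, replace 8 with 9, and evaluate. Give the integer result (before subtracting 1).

48

[0] 17 ≡ 4^2 + 1 (base 4). Lift 5: 26. −1: 25.
[1] 25 ≡ 5^2 (base 5). Lift 6: 36. −1: 35.
[2] 35 ≡ 5·6 + 5 (base 6). Lift 7: 40. −1: 39.
[3] 39 ≡ 5·7 + 4 (base 7). Lift 8: 44. −1: 43.
[4] 43 ≡ 5·8 + 3 (base 8). Lift 9: 48. −1: 47.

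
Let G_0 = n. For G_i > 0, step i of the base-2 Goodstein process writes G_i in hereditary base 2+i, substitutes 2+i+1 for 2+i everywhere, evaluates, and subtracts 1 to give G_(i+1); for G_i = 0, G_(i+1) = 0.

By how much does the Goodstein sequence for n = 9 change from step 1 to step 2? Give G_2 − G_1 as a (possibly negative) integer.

942

base 2: 9 = 2^(2 + 1) + 1; at 3: 3^(3 + 1) + 1 = 82; next = 81
base 3: 81 = 3^(3 + 1); at 4: 4^(4 + 1) = 1024; next = 1023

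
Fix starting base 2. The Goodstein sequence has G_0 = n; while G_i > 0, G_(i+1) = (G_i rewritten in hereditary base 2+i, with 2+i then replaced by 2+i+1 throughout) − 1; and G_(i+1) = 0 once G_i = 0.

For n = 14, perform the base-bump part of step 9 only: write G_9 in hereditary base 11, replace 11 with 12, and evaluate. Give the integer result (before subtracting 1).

106993206736332

[0] 14 ≡ 2^(2 + 1) + 2^2 + 2 (base 2). Lift 3: 111. −1: 110.
[1] 110 ≡ 3^(3 + 1) + 3^3 + 2 (base 3). Lift 4: 1282. −1: 1281.
[2] 1281 ≡ 4^(4 + 1) + 4^4 + 1 (base 4). Lift 5: 18751. −1: 18750.
[3] 18750 ≡ 5^(5 + 1) + 5^5 (base 5). Lift 6: 326592. −1: 326591.
[4] 326591 ≡ 6^(6 + 1) + 5·6^5 + 5·6^4 + 5·6^3 + 5·6^2 + 5·6 + 5 (base 6). Lift 7: 5862841. −1: 5862840.
[5] 5862840 ≡ 7^(7 + 1) + 5·7^5 + 5·7^4 + 5·7^3 + 5·7^2 + 5·7 + 4 (base 7). Lift 8: 134404972. −1: 134404971.
[6] 134404971 ≡ 8^(8 + 1) + 5·8^5 + 5·8^4 + 5·8^3 + 5·8^2 + 5·8 + 3 (base 8). Lift 9: 3487116549. −1: 3487116548.
[7] 3487116548 ≡ 9^(9 + 1) + 5·9^5 + 5·9^4 + 5·9^3 + 5·9^2 + 5·9 + 2 (base 9). Lift 10: 100000555552. −1: 100000555551.
[8] 100000555551 ≡ 10^(10 + 1) + 5·10^5 + 5·10^4 + 5·10^3 + 5·10^2 + 5·10 + 1 (base 10). Lift 11: 3138429262497. −1: 3138429262496.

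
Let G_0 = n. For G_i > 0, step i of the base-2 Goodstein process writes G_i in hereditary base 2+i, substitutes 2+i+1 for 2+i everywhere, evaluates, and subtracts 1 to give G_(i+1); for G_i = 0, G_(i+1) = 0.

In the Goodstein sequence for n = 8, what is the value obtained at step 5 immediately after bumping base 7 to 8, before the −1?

33554572

step 0: 8 = 2^(2 + 1); sub 3 for 2: 3^(3 + 1); = 81; G_1 = 81−1 = 80
step 1: 80 = 2·3^3 + 2·3^2 + 2·3 + 2; sub 4 for 3: 2·4^4 + 2·4^2 + 2·4 + 2; = 554; G_2 = 554−1 = 553
step 2: 553 = 2·4^4 + 2·4^2 + 2·4 + 1; sub 5 for 4: 2·5^5 + 2·5^2 + 2·5 + 1; = 6311; G_3 = 6311−1 = 6310
step 3: 6310 = 2·5^5 + 2·5^2 + 2·5; sub 6 for 5: 2·6^6 + 2·6^2 + 2·6; = 93396; G_4 = 93396−1 = 93395
step 4: 93395 = 2·6^6 + 2·6^2 + 6 + 5; sub 7 for 6: 2·7^7 + 2·7^2 + 7 + 5; = 1647196; G_5 = 1647196−1 = 1647195
step 5: 1647195 = 2·7^7 + 2·7^2 + 7 + 4; sub 8 for 7: 2·8^8 + 2·8^2 + 8 + 4; = 33554572; G_6 = 33554572−1 = 33554571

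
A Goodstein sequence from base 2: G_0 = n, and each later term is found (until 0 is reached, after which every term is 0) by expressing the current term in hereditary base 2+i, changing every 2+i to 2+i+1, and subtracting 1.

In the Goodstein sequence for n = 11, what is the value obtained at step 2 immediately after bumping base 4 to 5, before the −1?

15628

i=0: 11 = 2^(2 + 1) + 2 + 1 (b=2); 2→3: 3^(3 + 1) + 3 + 1 = 85; 85−1 = 84
i=1: 84 = 3^(3 + 1) + 3 (b=3); 3→4: 4^(4 + 1) + 4 = 1028; 1028−1 = 1027
i=2: 1027 = 4^(4 + 1) + 3 (b=4); 4→5: 5^(5 + 1) + 3 = 15628; 15628−1 = 15627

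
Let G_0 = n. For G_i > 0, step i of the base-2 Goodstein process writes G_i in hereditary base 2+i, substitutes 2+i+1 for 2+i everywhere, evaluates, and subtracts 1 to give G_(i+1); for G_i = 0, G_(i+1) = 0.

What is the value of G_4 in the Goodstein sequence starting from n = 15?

G_0=15  [base 2] 2^(2 + 1) + 2^2 + 2 + 1  →[2↦3]→  3^(3 + 1) + 3^3 + 3 + 1 = 112  −1 ⇒ G_1=111
G_1=111  [base 3] 3^(3 + 1) + 3^3 + 3  →[3↦4]→  4^(4 + 1) + 4^4 + 4 = 1284  −1 ⇒ G_2=1283
G_2=1283  [base 4] 4^(4 + 1) + 4^4 + 3  →[4↦5]→  5^(5 + 1) + 5^5 + 3 = 18753  −1 ⇒ G_3=18752
G_3=18752  [base 5] 5^(5 + 1) + 5^5 + 2  →[5↦6]→  6^(6 + 1) + 6^6 + 2 = 326594  −1 ⇒ G_4=326593
G_4=326593  [base 6] 6^(6 + 1) + 6^6 + 1  →[6↦7]→  7^(7 + 1) + 7^7 + 1 = 6588345  −1 ⇒ G_5=6588344

326593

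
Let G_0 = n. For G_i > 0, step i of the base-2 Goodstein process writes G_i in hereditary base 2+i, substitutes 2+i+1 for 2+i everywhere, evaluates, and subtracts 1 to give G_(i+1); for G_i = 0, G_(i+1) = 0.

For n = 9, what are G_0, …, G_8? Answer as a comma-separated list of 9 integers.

(0) 9|_2 = 2^(2 + 1) + 1 ↦ 3^(3 + 1) + 1|_3 = 82 ⇒ 81
(1) 81|_3 = 3^(3 + 1) ↦ 4^(4 + 1)|_4 = 1024 ⇒ 1023
(2) 1023|_4 = 3·4^4 + 3·4^3 + 3·4^2 + 3·4 + 3 ↦ 3·5^5 + 3·5^3 + 3·5^2 + 3·5 + 3|_5 = 9843 ⇒ 9842
(3) 9842|_5 = 3·5^5 + 3·5^3 + 3·5^2 + 3·5 + 2 ↦ 3·6^6 + 3·6^3 + 3·6^2 + 3·6 + 2|_6 = 140744 ⇒ 140743
(4) 140743|_6 = 3·6^6 + 3·6^3 + 3·6^2 + 3·6 + 1 ↦ 3·7^7 + 3·7^3 + 3·7^2 + 3·7 + 1|_7 = 2471827 ⇒ 2471826
(5) 2471826|_7 = 3·7^7 + 3·7^3 + 3·7^2 + 3·7 ↦ 3·8^8 + 3·8^3 + 3·8^2 + 3·8|_8 = 50333400 ⇒ 50333399
(6) 50333399|_8 = 3·8^8 + 3·8^3 + 3·8^2 + 2·8 + 7 ↦ 3·9^9 + 3·9^3 + 3·9^2 + 2·9 + 7|_9 = 1162263922 ⇒ 1162263921
(7) 1162263921|_9 = 3·9^9 + 3·9^3 + 3·9^2 + 2·9 + 6 ↦ 3·10^10 + 3·10^3 + 3·10^2 + 2·10 + 6|_10 = 30000003326 ⇒ 30000003325

9, 81, 1023, 9842, 140743, 2471826, 50333399, 1162263921, 30000003325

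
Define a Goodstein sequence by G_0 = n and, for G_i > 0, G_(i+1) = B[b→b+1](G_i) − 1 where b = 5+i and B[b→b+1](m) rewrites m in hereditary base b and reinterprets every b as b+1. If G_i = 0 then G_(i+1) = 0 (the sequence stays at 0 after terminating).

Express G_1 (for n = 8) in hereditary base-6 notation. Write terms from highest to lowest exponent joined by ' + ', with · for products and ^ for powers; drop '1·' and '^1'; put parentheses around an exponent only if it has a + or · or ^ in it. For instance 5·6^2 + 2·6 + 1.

6 + 2

i=0: 8 = 5 + 3 (b=5); 5→6: 6 + 3 = 9; 9−1 = 8
i=1: 8 = 6 + 2 (b=6); 6→7: 7 + 2 = 9; 9−1 = 8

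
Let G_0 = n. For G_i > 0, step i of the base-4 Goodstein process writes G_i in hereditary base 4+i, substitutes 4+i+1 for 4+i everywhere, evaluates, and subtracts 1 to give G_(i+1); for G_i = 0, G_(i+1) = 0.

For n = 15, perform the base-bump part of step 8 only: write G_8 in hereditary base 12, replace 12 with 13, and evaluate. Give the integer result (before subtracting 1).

G_0=15  [base 4] 3·4 + 3  →[4↦5]→  3·5 + 3 = 18  −1 ⇒ G_1=17
G_1=17  [base 5] 3·5 + 2  →[5↦6]→  3·6 + 2 = 20  −1 ⇒ G_2=19
G_2=19  [base 6] 3·6 + 1  →[6↦7]→  3·7 + 1 = 22  −1 ⇒ G_3=21
G_3=21  [base 7] 3·7  →[7↦8]→  3·8 = 24  −1 ⇒ G_4=23
G_4=23  [base 8] 2·8 + 7  →[8↦9]→  2·9 + 7 = 25  −1 ⇒ G_5=24
G_5=24  [base 9] 2·9 + 6  →[9↦10]→  2·10 + 6 = 26  −1 ⇒ G_6=25
G_6=25  [base 10] 2·10 + 5  →[10↦11]→  2·11 + 5 = 27  −1 ⇒ G_7=26
G_7=26  [base 11] 2·11 + 4  →[11↦12]→  2·12 + 4 = 28  −1 ⇒ G_8=27
G_8=27  [base 12] 2·12 + 3  →[12↦13]→  2·13 + 3 = 29  −1 ⇒ G_9=28

29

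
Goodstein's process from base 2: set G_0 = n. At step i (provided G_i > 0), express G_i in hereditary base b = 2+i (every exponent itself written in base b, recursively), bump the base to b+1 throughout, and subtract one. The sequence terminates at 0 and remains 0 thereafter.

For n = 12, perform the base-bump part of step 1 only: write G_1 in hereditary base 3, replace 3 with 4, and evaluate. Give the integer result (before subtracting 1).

1066

[0] 12 ≡ 2^(2 + 1) + 2^2 (base 2). Lift 3: 108. −1: 107.
[1] 107 ≡ 3^(3 + 1) + 2·3^2 + 2·3 + 2 (base 3). Lift 4: 1066. −1: 1065.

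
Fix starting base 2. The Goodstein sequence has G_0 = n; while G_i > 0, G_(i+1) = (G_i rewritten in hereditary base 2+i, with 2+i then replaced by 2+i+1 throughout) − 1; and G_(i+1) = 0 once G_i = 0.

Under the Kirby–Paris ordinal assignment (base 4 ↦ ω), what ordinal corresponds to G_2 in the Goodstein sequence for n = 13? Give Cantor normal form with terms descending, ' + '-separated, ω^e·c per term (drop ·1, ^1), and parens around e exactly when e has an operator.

ω^(ω + 1) + ω^3·3 + ω^2·3 + ω·3 + 3

[0] 13 ≡ 2^(2 + 1) + 2^2 + 1 (base 2). Lift 3: 109. −1: 108.
[1] 108 ≡ 3^(3 + 1) + 3^3 (base 3). Lift 4: 1280. −1: 1279.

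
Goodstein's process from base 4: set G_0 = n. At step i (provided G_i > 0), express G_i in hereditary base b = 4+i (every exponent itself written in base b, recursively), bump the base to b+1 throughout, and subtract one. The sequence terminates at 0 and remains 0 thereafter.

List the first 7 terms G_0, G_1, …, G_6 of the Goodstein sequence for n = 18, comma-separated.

18, 26, 36, 48, 53, 58, 63

i=0: 18 = 4^2 + 2 (b=4); 4→5: 5^2 + 2 = 27; 27−1 = 26
i=1: 26 = 5^2 + 1 (b=5); 5→6: 6^2 + 1 = 37; 37−1 = 36
i=2: 36 = 6^2 (b=6); 6→7: 7^2 = 49; 49−1 = 48
i=3: 48 = 6·7 + 6 (b=7); 7→8: 6·8 + 6 = 54; 54−1 = 53
i=4: 53 = 6·8 + 5 (b=8); 8→9: 6·9 + 5 = 59; 59−1 = 58
i=5: 58 = 6·9 + 4 (b=9); 9→10: 6·10 + 4 = 64; 64−1 = 63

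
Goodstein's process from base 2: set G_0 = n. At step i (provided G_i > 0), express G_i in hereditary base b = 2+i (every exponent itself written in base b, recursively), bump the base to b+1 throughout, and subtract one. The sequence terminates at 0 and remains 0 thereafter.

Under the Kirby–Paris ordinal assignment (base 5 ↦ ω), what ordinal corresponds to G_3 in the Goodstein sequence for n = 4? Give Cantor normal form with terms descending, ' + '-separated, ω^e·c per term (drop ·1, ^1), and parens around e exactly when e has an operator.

ω^2·2 + ω·2

step 0: 4 = 2^2; sub 3 for 2: 3^3; = 27; G_1 = 27−1 = 26
step 1: 26 = 2·3^2 + 2·3 + 2; sub 4 for 3: 2·4^2 + 2·4 + 2; = 42; G_2 = 42−1 = 41
step 2: 41 = 2·4^2 + 2·4 + 1; sub 5 for 4: 2·5^2 + 2·5 + 1; = 61; G_3 = 61−1 = 60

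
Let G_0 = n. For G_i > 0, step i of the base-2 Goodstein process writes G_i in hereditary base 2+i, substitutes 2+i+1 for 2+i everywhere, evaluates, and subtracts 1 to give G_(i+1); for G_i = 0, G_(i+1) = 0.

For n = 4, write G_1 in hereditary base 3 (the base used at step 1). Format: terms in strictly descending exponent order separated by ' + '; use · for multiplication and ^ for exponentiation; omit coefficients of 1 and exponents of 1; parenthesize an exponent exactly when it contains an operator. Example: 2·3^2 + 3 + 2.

base 2: 4 = 2^2; at 3: 3^3 = 27; next = 26
base 3: 26 = 2·3^2 + 2·3 + 2; at 4: 2·4^2 + 2·4 + 2 = 42; next = 41

2·3^2 + 2·3 + 2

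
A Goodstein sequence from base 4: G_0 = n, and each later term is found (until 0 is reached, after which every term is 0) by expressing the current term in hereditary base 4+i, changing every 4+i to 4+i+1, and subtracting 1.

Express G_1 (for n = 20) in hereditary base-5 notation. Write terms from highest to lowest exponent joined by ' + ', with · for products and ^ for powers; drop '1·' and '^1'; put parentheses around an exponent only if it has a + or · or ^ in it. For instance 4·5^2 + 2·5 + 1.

i=0: 20 = 4^2 + 4 (b=4); 4→5: 5^2 + 5 = 30; 30−1 = 29
i=1: 29 = 5^2 + 4 (b=5); 5→6: 6^2 + 4 = 40; 40−1 = 39

5^2 + 4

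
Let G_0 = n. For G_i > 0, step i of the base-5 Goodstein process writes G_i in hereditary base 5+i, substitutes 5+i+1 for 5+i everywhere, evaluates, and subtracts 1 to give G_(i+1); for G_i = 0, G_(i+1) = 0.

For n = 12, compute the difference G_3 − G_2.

base 5: 12 = 2·5 + 2; at 6: 2·6 + 2 = 14; next = 13
base 6: 13 = 2·6 + 1; at 7: 2·7 + 1 = 15; next = 14
base 7: 14 = 2·7; at 8: 2·8 = 16; next = 15

1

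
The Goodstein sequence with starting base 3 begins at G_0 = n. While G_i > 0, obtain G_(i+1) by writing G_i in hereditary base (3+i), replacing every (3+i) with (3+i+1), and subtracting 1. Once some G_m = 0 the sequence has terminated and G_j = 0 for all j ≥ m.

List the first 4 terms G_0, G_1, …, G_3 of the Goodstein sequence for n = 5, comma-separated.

5, 5, 5, 5

G_0 = 5. HB_3(5) = 3 + 2. Bump = 6. G_1 = 5.
G_1 = 5. HB_4(5) = 4 + 1. Bump = 6. G_2 = 5.
G_2 = 5. HB_5(5) = 5. Bump = 6. G_3 = 5.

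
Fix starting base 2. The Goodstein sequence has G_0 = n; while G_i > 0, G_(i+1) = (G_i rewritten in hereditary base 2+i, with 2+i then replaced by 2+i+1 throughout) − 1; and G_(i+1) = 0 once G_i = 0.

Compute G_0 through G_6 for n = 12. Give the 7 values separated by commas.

12 —HB2→ 2^(2 + 1) + 2^2 —bump→ 3^(3 + 1) + 3^3 = 108 —(−1)→ 107
107 —HB3→ 3^(3 + 1) + 2·3^2 + 2·3 + 2 —bump→ 4^(4 + 1) + 2·4^2 + 2·4 + 2 = 1066 —(−1)→ 1065
1065 —HB4→ 4^(4 + 1) + 2·4^2 + 2·4 + 1 —bump→ 5^(5 + 1) + 2·5^2 + 2·5 + 1 = 15686 —(−1)→ 15685
15685 —HB5→ 5^(5 + 1) + 2·5^2 + 2·5 —bump→ 6^(6 + 1) + 2·6^2 + 2·6 = 280020 —(−1)→ 280019
280019 —HB6→ 6^(6 + 1) + 2·6^2 + 6 + 5 —bump→ 7^(7 + 1) + 2·7^2 + 7 + 5 = 5764911 —(−1)→ 5764910
5764910 —HB7→ 7^(7 + 1) + 2·7^2 + 7 + 4 —bump→ 8^(8 + 1) + 2·8^2 + 8 + 4 = 134217868 —(−1)→ 134217867

12, 107, 1065, 15685, 280019, 5764910, 134217867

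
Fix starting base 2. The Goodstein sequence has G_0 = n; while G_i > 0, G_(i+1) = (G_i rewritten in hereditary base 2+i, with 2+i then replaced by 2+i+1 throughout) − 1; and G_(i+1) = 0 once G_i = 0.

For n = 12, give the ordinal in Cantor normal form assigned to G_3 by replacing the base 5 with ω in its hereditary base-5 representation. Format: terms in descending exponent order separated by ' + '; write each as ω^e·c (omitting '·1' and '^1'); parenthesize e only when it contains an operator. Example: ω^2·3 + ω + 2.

12 —HB2→ 2^(2 + 1) + 2^2 —bump→ 3^(3 + 1) + 3^3 = 108 —(−1)→ 107
107 —HB3→ 3^(3 + 1) + 2·3^2 + 2·3 + 2 —bump→ 4^(4 + 1) + 2·4^2 + 2·4 + 2 = 1066 —(−1)→ 1065
1065 —HB4→ 4^(4 + 1) + 2·4^2 + 2·4 + 1 —bump→ 5^(5 + 1) + 2·5^2 + 2·5 + 1 = 15686 —(−1)→ 15685

ω^(ω + 1) + ω^2·2 + ω·2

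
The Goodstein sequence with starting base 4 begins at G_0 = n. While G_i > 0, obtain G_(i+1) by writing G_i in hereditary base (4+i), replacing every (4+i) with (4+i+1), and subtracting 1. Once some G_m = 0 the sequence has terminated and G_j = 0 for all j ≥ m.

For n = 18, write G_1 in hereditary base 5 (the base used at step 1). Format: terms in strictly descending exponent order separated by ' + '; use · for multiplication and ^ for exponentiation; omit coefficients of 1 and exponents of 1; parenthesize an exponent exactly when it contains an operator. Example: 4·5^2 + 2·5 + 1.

G_0 = 18. HB_4(18) = 4^2 + 2. Bump = 27. G_1 = 26.
G_1 = 26. HB_5(26) = 5^2 + 1. Bump = 37. G_2 = 36.

5^2 + 1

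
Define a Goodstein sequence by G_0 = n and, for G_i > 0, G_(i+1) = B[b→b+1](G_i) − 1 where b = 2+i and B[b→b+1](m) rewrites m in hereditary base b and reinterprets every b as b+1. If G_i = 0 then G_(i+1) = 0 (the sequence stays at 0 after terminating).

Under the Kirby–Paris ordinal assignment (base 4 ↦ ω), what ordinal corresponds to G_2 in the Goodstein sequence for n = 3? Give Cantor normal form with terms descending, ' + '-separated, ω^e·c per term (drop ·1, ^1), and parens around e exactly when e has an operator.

3

G_0=3  [base 2] 2 + 1  →[2↦3]→  3 + 1 = 4  −1 ⇒ G_1=3
G_1=3  [base 3] 3  →[3↦4]→  4 = 4  −1 ⇒ G_2=3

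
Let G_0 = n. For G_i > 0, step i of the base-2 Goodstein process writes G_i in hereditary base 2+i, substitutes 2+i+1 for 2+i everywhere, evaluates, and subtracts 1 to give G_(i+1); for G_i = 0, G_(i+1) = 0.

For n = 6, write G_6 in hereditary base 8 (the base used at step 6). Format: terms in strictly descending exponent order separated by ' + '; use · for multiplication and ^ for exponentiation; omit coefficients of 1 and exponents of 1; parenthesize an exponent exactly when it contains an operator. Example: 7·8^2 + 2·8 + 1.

5·8^5 + 5·8^4 + 5·8^3 + 5·8^2 + 5·8 + 3

[0] 6 ≡ 2^2 + 2 (base 2). Lift 3: 30. −1: 29.
[1] 29 ≡ 3^3 + 2 (base 3). Lift 4: 258. −1: 257.
[2] 257 ≡ 4^4 + 1 (base 4). Lift 5: 3126. −1: 3125.
[3] 3125 ≡ 5^5 (base 5). Lift 6: 46656. −1: 46655.
[4] 46655 ≡ 5·6^5 + 5·6^4 + 5·6^3 + 5·6^2 + 5·6 + 5 (base 6). Lift 7: 98040. −1: 98039.
[5] 98039 ≡ 5·7^5 + 5·7^4 + 5·7^3 + 5·7^2 + 5·7 + 4 (base 7). Lift 8: 187244. −1: 187243.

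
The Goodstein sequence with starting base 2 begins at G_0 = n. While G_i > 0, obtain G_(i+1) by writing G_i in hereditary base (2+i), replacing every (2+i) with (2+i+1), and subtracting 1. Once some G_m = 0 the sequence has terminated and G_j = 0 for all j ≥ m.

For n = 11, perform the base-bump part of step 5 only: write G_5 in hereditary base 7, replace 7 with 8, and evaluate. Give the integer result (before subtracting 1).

134217728

[0] 11 ≡ 2^(2 + 1) + 2 + 1 (base 2). Lift 3: 85. −1: 84.
[1] 84 ≡ 3^(3 + 1) + 3 (base 3). Lift 4: 1028. −1: 1027.
[2] 1027 ≡ 4^(4 + 1) + 3 (base 4). Lift 5: 15628. −1: 15627.
[3] 15627 ≡ 5^(5 + 1) + 2 (base 5). Lift 6: 279938. −1: 279937.
[4] 279937 ≡ 6^(6 + 1) + 1 (base 6). Lift 7: 5764802. −1: 5764801.
[5] 5764801 ≡ 7^(7 + 1) (base 7). Lift 8: 134217728. −1: 134217727.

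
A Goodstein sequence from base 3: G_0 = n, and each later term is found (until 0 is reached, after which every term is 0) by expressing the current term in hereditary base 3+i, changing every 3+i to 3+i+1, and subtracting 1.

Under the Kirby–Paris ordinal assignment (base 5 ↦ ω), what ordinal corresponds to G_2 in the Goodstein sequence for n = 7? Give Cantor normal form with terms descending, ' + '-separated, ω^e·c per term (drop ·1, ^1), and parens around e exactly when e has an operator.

ω + 4

7 —HB3→ 2·3 + 1 —bump→ 2·4 + 1 = 9 —(−1)→ 8
8 —HB4→ 2·4 —bump→ 2·5 = 10 —(−1)→ 9
9 —HB5→ 5 + 4 —bump→ 6 + 4 = 10 —(−1)→ 9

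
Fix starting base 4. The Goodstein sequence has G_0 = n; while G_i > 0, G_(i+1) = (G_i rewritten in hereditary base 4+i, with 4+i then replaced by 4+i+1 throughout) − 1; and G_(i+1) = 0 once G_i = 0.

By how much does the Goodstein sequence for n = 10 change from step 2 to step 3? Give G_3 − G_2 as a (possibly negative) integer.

10 —HB4→ 2·4 + 2 —bump→ 2·5 + 2 = 12 —(−1)→ 11
11 —HB5→ 2·5 + 1 —bump→ 2·6 + 1 = 13 —(−1)→ 12
12 —HB6→ 2·6 —bump→ 2·7 = 14 —(−1)→ 13

1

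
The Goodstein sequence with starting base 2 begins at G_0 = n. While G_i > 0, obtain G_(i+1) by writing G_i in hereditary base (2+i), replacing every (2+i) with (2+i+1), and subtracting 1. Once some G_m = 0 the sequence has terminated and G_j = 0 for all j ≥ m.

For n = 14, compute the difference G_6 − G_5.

128542131

G_0=14  [base 2] 2^(2 + 1) + 2^2 + 2  →[2↦3]→  3^(3 + 1) + 3^3 + 3 = 111  −1 ⇒ G_1=110
G_1=110  [base 3] 3^(3 + 1) + 3^3 + 2  →[3↦4]→  4^(4 + 1) + 4^4 + 2 = 1282  −1 ⇒ G_2=1281
G_2=1281  [base 4] 4^(4 + 1) + 4^4 + 1  →[4↦5]→  5^(5 + 1) + 5^5 + 1 = 18751  −1 ⇒ G_3=18750
G_3=18750  [base 5] 5^(5 + 1) + 5^5  →[5↦6]→  6^(6 + 1) + 6^6 = 326592  −1 ⇒ G_4=326591
G_4=326591  [base 6] 6^(6 + 1) + 5·6^5 + 5·6^4 + 5·6^3 + 5·6^2 + 5·6 + 5  →[6↦7]→  7^(7 + 1) + 5·7^5 + 5·7^4 + 5·7^3 + 5·7^2 + 5·7 + 5 = 5862841  −1 ⇒ G_5=5862840
G_5=5862840  [base 7] 7^(7 + 1) + 5·7^5 + 5·7^4 + 5·7^3 + 5·7^2 + 5·7 + 4  →[7↦8]→  8^(8 + 1) + 5·8^5 + 5·8^4 + 5·8^3 + 5·8^2 + 5·8 + 4 = 134404972  −1 ⇒ G_6=134404971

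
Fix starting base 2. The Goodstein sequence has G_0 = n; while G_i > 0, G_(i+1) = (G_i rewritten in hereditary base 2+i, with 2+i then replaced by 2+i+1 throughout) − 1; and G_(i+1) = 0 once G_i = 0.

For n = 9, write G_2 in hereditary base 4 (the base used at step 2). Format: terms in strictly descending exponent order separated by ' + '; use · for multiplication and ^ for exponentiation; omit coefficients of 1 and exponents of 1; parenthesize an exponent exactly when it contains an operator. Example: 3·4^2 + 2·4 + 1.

(0) 9|_2 = 2^(2 + 1) + 1 ↦ 3^(3 + 1) + 1|_3 = 82 ⇒ 81
(1) 81|_3 = 3^(3 + 1) ↦ 4^(4 + 1)|_4 = 1024 ⇒ 1023
(2) 1023|_4 = 3·4^4 + 3·4^3 + 3·4^2 + 3·4 + 3 ↦ 3·5^5 + 3·5^3 + 3·5^2 + 3·5 + 3|_5 = 9843 ⇒ 9842

3·4^4 + 3·4^3 + 3·4^2 + 3·4 + 3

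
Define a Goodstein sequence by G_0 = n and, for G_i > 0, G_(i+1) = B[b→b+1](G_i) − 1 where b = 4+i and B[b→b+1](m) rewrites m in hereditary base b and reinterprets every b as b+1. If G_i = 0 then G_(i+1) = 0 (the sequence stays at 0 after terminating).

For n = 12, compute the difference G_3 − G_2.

base 4: 12 = 3·4; at 5: 3·5 = 15; next = 14
base 5: 14 = 2·5 + 4; at 6: 2·6 + 4 = 16; next = 15
base 6: 15 = 2·6 + 3; at 7: 2·7 + 3 = 17; next = 16

1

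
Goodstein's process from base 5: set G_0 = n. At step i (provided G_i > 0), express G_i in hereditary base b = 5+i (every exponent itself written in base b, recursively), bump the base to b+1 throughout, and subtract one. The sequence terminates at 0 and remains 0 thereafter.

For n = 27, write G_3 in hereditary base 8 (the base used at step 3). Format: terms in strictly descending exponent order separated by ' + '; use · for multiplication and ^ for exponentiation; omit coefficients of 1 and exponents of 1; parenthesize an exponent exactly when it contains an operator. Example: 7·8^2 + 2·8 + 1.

G_0=27  [base 5] 5^2 + 2  →[5↦6]→  6^2 + 2 = 38  −1 ⇒ G_1=37
G_1=37  [base 6] 6^2 + 1  →[6↦7]→  7^2 + 1 = 50  −1 ⇒ G_2=49
G_2=49  [base 7] 7^2  →[7↦8]→  8^2 = 64  −1 ⇒ G_3=63

7·8 + 7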